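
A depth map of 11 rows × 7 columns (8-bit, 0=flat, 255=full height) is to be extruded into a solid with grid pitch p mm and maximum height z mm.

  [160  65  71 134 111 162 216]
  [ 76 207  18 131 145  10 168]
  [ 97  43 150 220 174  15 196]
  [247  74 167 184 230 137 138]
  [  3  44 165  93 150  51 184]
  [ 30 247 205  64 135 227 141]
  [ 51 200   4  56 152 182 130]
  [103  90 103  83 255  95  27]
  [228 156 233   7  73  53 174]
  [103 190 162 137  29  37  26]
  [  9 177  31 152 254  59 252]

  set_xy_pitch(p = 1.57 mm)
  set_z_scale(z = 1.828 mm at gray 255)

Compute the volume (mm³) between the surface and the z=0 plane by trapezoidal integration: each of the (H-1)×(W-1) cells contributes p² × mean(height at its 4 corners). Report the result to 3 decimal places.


130.956

height_mm = gray/255 × 1.828; cell vol = 1.57² × mean(4 corners)
unit = 1.57² × 1.828 / (4×255) = 0.00441749 mm³ per gray-sum
row 0: Σ corner-gray over 6 cells = 2728  → 12.0509
row 1: Σ corner-gray over 6 cells = 2763  → 12.2055
row 2: Σ corner-gray over 6 cells = 3466  → 15.3110
row 3: Σ corner-gray over 6 cells = 3162  → 13.9681
row 4: Σ corner-gray over 6 cells = 3120  → 13.7826
row 5: Σ corner-gray over 6 cells = 3296  → 14.5600
row 6: Σ corner-gray over 6 cells = 2751  → 12.1525
row 7: Σ corner-gray over 6 cells = 2828  → 12.4927
row 8: Σ corner-gray over 6 cells = 2685  → 11.8610
row 9: Σ corner-gray over 6 cells = 2846  → 12.5722
Σ rows: total corner-gray = 29645  → 130.9564 mm³


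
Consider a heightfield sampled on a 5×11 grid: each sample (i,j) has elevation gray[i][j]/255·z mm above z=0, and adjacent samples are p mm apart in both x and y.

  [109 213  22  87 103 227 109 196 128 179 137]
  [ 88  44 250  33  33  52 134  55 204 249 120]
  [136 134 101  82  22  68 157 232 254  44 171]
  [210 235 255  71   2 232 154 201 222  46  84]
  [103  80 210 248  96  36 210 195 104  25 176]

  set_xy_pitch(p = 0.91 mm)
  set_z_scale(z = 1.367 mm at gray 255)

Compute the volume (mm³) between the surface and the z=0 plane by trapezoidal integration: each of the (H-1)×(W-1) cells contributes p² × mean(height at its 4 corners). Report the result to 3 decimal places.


23.687

height_mm = gray/255 × 1.367; cell vol = 0.91² × mean(4 corners)
unit = 0.91² × 1.367 / (4×255) = 0.00110982 mm³ per gray-sum
row 0: Σ corner-gray over 10 cells = 5090  → 5.6490
row 1: Σ corner-gray over 10 cells = 4811  → 5.3393
row 2: Σ corner-gray over 10 cells = 5625  → 6.2427
row 3: Σ corner-gray over 10 cells = 5817  → 6.4558
Σ rows: total corner-gray = 21343  → 23.6868 mm³


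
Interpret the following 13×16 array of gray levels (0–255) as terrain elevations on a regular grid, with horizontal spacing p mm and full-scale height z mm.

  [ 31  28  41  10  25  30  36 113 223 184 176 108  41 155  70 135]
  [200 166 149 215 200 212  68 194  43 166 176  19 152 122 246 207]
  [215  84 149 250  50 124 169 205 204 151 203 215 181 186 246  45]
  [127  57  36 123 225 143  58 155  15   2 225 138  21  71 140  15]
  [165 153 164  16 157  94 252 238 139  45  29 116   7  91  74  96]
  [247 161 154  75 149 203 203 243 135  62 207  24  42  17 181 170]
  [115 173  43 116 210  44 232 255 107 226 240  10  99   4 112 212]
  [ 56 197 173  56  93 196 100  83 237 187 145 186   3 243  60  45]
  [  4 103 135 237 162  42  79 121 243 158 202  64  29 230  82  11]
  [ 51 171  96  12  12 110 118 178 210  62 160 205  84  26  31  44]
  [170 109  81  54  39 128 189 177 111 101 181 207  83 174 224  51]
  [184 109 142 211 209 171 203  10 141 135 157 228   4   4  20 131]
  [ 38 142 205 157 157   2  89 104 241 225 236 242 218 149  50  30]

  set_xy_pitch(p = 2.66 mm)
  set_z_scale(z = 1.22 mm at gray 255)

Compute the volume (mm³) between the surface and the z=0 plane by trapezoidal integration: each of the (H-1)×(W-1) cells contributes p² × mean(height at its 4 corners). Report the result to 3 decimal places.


786.938

height_mm = gray/255 × 1.22; cell vol = 2.66² × mean(4 corners)
unit = 2.66² × 1.22 / (4×255) = 0.00846297 mm³ per gray-sum
row 0: Σ corner-gray over 15 cells = 7309  → 61.8559
row 1: Σ corner-gray over 15 cells = 9757  → 82.5732
row 2: Σ corner-gray over 15 cells = 8054  → 68.1608
row 3: Σ corner-gray over 15 cells = 6371  → 53.9176
row 4: Σ corner-gray over 15 cells = 7540  → 63.8108
row 5: Σ corner-gray over 15 cells = 8198  → 69.3794
row 6: Σ corner-gray over 15 cells = 8088  → 68.4485
row 7: Σ corner-gray over 15 cells = 7808  → 66.0789
row 8: Σ corner-gray over 15 cells = 6834  → 57.8360
row 9: Σ corner-gray over 15 cells = 6982  → 59.0885
row 10: Σ corner-gray over 15 cells = 7740  → 65.5034
row 11: Σ corner-gray over 15 cells = 8305  → 70.2850
Σ rows: total corner-gray = 92986  → 786.9380 mm³


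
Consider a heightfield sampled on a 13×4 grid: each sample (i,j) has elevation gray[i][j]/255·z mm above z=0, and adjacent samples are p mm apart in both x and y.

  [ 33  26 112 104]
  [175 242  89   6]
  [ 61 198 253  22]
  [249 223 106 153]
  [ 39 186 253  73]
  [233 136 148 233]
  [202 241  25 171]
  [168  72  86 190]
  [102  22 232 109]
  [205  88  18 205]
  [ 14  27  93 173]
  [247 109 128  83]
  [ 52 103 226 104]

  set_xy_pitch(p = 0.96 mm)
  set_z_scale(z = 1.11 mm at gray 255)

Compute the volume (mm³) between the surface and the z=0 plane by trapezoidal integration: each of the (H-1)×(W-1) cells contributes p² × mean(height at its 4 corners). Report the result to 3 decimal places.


19.409

height_mm = gray/255 × 1.11; cell vol = 0.96² × mean(4 corners)
unit = 0.96² × 1.11 / (4×255) = 0.00100292 mm³ per gray-sum
row 0: Σ corner-gray over 3 cells = 1256  → 1.2597
row 1: Σ corner-gray over 3 cells = 1828  → 1.8333
row 2: Σ corner-gray over 3 cells = 2045  → 2.0510
row 3: Σ corner-gray over 3 cells = 2050  → 2.0560
row 4: Σ corner-gray over 3 cells = 2024  → 2.0299
row 5: Σ corner-gray over 3 cells = 1939  → 1.9447
row 6: Σ corner-gray over 3 cells = 1579  → 1.5836
row 7: Σ corner-gray over 3 cells = 1393  → 1.3971
row 8: Σ corner-gray over 3 cells = 1341  → 1.3449
row 9: Σ corner-gray over 3 cells = 1049  → 1.0521
row 10: Σ corner-gray over 3 cells = 1231  → 1.2346
row 11: Σ corner-gray over 3 cells = 1618  → 1.6227
Σ rows: total corner-gray = 19353  → 19.4095 mm³


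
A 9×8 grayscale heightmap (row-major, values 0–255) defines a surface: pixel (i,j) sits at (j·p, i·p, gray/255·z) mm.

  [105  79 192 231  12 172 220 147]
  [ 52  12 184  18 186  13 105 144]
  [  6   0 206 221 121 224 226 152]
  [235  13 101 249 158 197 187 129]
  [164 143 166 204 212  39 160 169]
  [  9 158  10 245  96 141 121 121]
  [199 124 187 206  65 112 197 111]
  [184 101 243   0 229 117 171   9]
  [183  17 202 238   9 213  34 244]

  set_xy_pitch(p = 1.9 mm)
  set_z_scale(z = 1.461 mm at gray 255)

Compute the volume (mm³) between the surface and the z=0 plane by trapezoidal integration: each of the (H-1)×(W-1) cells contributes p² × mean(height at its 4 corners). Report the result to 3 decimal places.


height_mm = gray/255 × 1.461; cell vol = 1.9² × mean(4 corners)
unit = 1.9² × 1.461 / (4×255) = 0.00517079 mm³ per gray-sum
row 0: Σ corner-gray over 7 cells = 3296  → 17.0429
row 1: Σ corner-gray over 7 cells = 3386  → 17.5083
row 2: Σ corner-gray over 7 cells = 4328  → 22.3792
row 3: Σ corner-gray over 7 cells = 4355  → 22.5188
row 4: Σ corner-gray over 7 cells = 3853  → 19.9231
row 5: Σ corner-gray over 7 cells = 3764  → 19.4629
row 6: Σ corner-gray over 7 cells = 4007  → 20.7194
row 7: Σ corner-gray over 7 cells = 3768  → 19.4836
Σ rows: total corner-gray = 30757  → 159.0381 mm³

159.038


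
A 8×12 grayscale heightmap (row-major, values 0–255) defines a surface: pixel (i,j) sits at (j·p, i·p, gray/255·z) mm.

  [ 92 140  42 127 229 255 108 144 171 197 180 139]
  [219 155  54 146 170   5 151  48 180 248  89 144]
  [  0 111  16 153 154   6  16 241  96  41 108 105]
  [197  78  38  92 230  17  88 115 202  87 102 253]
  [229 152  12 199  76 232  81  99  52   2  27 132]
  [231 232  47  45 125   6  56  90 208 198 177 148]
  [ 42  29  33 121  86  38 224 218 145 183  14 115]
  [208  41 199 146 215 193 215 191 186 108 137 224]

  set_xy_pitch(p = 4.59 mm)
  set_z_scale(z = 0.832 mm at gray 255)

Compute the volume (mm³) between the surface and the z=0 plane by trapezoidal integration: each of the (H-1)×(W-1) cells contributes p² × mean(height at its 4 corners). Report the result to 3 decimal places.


627.543

height_mm = gray/255 × 0.832; cell vol = 4.59² × mean(4 corners)
unit = 4.59² × 0.832 / (4×255) = 0.017185 mm³ per gray-sum
row 0: Σ corner-gray over 11 cells = 6272  → 107.7841
row 1: Σ corner-gray over 11 cells = 4844  → 83.2439
row 2: Σ corner-gray over 11 cells = 4537  → 77.9682
row 3: Σ corner-gray over 11 cells = 4773  → 82.0238
row 4: Σ corner-gray over 11 cells = 4972  → 85.4436
row 5: Σ corner-gray over 11 cells = 5086  → 87.4027
row 6: Σ corner-gray over 11 cells = 6033  → 103.6769
Σ rows: total corner-gray = 36517  → 627.5432 mm³


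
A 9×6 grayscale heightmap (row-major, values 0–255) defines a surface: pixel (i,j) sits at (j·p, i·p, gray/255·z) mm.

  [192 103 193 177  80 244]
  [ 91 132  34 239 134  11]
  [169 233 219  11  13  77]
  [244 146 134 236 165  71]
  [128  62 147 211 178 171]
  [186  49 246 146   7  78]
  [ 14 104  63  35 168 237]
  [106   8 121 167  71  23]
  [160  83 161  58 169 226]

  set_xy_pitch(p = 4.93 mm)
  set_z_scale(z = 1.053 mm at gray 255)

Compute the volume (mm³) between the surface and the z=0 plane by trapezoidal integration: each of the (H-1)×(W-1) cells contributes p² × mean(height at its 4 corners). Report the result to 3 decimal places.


501.775

height_mm = gray/255 × 1.053; cell vol = 4.93² × mean(4 corners)
unit = 4.93² × 1.053 / (4×255) = 0.0250912 mm³ per gray-sum
row 0: Σ corner-gray over 5 cells = 2722  → 68.2983
row 1: Σ corner-gray over 5 cells = 2378  → 59.6670
row 2: Σ corner-gray over 5 cells = 2875  → 72.1373
row 3: Σ corner-gray over 5 cells = 3172  → 79.5894
row 4: Σ corner-gray over 5 cells = 2655  → 66.6172
row 5: Σ corner-gray over 5 cells = 2151  → 53.9712
row 6: Σ corner-gray over 5 cells = 1854  → 46.5191
row 7: Σ corner-gray over 5 cells = 2191  → 54.9749
Σ rows: total corner-gray = 19998  → 501.7745 mm³


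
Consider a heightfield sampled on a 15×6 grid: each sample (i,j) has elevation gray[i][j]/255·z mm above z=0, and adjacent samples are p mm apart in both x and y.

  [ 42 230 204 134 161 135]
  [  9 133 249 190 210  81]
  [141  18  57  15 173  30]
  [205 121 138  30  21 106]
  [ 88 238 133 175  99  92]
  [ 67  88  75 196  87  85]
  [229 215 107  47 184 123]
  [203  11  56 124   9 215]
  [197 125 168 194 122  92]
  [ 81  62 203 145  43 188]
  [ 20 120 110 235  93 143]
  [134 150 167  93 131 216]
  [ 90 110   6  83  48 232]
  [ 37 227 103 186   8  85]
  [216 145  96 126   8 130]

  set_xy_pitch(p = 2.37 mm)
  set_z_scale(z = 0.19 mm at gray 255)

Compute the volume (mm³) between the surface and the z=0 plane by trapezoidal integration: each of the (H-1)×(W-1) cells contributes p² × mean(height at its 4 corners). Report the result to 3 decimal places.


height_mm = gray/255 × 0.19; cell vol = 2.37² × mean(4 corners)
unit = 2.37² × 0.19 / (4×255) = 0.00104629 mm³ per gray-sum
row 0: Σ corner-gray over 5 cells = 3289  → 3.4412
row 1: Σ corner-gray over 5 cells = 2351  → 2.4598
row 2: Σ corner-gray over 5 cells = 1628  → 1.7034
row 3: Σ corner-gray over 5 cells = 2401  → 2.5121
row 4: Σ corner-gray over 5 cells = 2514  → 2.6304
row 5: Σ corner-gray over 5 cells = 2502  → 2.6178
row 6: Σ corner-gray over 5 cells = 2276  → 2.3813
row 7: Σ corner-gray over 5 cells = 2325  → 2.4326
row 8: Σ corner-gray over 5 cells = 2682  → 2.8061
row 9: Σ corner-gray over 5 cells = 2454  → 2.5676
row 10: Σ corner-gray over 5 cells = 2711  → 2.8365
row 11: Σ corner-gray over 5 cells = 2248  → 2.3520
row 12: Σ corner-gray over 5 cells = 1986  → 2.0779
row 13: Σ corner-gray over 5 cells = 2266  → 2.3709
Σ rows: total corner-gray = 33633  → 35.1897 mm³

35.190


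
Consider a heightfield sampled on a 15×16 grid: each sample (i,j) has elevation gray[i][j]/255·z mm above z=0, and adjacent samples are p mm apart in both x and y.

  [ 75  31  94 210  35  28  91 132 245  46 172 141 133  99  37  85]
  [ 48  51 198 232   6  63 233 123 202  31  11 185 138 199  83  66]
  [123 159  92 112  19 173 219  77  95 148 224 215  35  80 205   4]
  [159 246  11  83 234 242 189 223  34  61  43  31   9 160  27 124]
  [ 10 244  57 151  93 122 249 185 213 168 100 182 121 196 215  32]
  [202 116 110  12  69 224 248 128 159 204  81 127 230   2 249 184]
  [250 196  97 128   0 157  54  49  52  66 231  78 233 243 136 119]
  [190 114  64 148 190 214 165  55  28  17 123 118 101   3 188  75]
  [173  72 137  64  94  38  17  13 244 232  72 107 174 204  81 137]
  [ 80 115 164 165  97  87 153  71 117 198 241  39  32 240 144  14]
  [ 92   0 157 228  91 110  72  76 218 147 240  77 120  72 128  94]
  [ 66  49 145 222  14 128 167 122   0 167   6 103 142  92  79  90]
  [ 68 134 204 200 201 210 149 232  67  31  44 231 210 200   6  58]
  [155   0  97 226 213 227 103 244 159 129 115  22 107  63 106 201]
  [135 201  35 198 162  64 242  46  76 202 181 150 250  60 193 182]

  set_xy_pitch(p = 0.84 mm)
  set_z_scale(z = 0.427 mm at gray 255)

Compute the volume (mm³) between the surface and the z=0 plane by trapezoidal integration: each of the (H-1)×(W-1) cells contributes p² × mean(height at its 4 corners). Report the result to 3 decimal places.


31.336

height_mm = gray/255 × 0.427; cell vol = 0.84² × mean(4 corners)
unit = 0.84² × 0.427 / (4×255) = 0.000295384 mm³ per gray-sum
row 0: Σ corner-gray over 15 cells = 6772  → 2.0003
row 1: Σ corner-gray over 15 cells = 7457  → 2.2027
row 2: Σ corner-gray over 15 cells = 7302  → 2.1569
row 3: Σ corner-gray over 15 cells = 8103  → 2.3935
row 4: Σ corner-gray over 15 cells = 8938  → 2.6401
row 5: Σ corner-gray over 15 cells = 8113  → 2.3964
row 6: Σ corner-gray over 15 cells = 7130  → 2.1061
row 7: Σ corner-gray over 15 cells = 6729  → 1.9876
row 8: Σ corner-gray over 15 cells = 7228  → 2.1350
row 9: Σ corner-gray over 15 cells = 7478  → 2.2089
row 10: Σ corner-gray over 15 cells = 6686  → 1.9749
row 11: Σ corner-gray over 15 cells = 7392  → 2.1835
row 12: Σ corner-gray over 15 cells = 8342  → 2.4641
row 13: Σ corner-gray over 15 cells = 8415  → 2.4857
Σ rows: total corner-gray = 106085  → 31.3358 mm³


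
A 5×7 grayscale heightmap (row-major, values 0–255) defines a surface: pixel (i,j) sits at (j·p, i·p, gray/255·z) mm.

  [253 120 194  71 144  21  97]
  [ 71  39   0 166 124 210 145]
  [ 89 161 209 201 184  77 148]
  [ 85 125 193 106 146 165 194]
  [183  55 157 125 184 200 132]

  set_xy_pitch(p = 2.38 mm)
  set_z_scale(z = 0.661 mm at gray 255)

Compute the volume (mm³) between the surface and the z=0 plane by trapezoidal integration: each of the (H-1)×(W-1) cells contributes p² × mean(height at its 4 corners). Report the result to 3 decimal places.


height_mm = gray/255 × 0.661; cell vol = 2.38² × mean(4 corners)
unit = 2.38² × 0.661 / (4×255) = 0.00367075 mm³ per gray-sum
row 0: Σ corner-gray over 6 cells = 2744  → 10.0725
row 1: Σ corner-gray over 6 cells = 3195  → 11.7281
row 2: Σ corner-gray over 6 cells = 3650  → 13.3982
row 3: Σ corner-gray over 6 cells = 3506  → 12.8697
Σ rows: total corner-gray = 13095  → 48.0685 mm³

48.069


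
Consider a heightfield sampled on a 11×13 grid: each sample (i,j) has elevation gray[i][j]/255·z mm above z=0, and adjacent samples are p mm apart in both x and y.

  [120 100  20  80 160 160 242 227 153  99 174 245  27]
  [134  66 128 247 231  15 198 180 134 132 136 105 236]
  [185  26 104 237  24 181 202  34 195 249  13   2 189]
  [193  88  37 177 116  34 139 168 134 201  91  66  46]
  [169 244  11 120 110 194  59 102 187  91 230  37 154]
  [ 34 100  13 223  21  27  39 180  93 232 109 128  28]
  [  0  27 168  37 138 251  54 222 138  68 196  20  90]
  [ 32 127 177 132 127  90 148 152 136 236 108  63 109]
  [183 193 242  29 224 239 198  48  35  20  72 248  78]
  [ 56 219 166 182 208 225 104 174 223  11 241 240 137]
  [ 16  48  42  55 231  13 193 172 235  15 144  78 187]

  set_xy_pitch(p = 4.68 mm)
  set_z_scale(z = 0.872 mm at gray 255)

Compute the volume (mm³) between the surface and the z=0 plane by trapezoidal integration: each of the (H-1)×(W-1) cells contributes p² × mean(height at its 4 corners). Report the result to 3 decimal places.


1164.883

height_mm = gray/255 × 0.872; cell vol = 4.68² × mean(4 corners)
unit = 4.68² × 0.872 / (4×255) = 0.0187244 mm³ per gray-sum
row 0: Σ corner-gray over 12 cells = 6981  → 130.7151
row 1: Σ corner-gray over 12 cells = 6422  → 120.2481
row 2: Σ corner-gray over 12 cells = 5649  → 105.7742
row 3: Σ corner-gray over 12 cells = 5834  → 109.2382
row 4: Σ corner-gray over 12 cells = 5485  → 102.7034
row 5: Σ corner-gray over 12 cells = 5120  → 95.8690
row 6: Σ corner-gray over 12 cells = 5861  → 109.7437
row 7: Σ corner-gray over 12 cells = 6490  → 121.5214
row 8: Σ corner-gray over 12 cells = 7536  → 141.1071
row 9: Σ corner-gray over 12 cells = 6834  → 127.9626
Σ rows: total corner-gray = 62212  → 1164.8827 mm³


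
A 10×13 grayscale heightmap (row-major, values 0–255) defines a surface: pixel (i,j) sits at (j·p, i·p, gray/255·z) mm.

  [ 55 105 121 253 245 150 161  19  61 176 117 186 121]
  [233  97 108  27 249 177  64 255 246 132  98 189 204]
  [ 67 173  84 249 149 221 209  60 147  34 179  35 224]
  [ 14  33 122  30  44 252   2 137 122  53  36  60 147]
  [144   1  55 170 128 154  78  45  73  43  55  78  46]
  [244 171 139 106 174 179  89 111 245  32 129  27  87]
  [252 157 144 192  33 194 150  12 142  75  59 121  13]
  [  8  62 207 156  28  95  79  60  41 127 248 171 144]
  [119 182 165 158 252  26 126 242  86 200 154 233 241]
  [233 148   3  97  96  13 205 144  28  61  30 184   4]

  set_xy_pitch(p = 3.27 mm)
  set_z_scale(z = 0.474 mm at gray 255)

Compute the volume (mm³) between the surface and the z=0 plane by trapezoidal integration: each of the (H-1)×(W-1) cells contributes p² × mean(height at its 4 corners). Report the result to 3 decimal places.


262.967

height_mm = gray/255 × 0.474; cell vol = 3.27² × mean(4 corners)
unit = 3.27² × 0.474 / (4×255) = 0.00496905 mm³ per gray-sum
row 0: Σ corner-gray over 12 cells = 7085  → 35.2057
row 1: Σ corner-gray over 12 cells = 7092  → 35.2405
row 2: Σ corner-gray over 12 cells = 5314  → 26.4056
row 3: Σ corner-gray over 12 cells = 3893  → 19.3445
row 4: Σ corner-gray over 12 cells = 5085  → 25.2676
row 5: Σ corner-gray over 12 cells = 5958  → 29.6056
row 6: Σ corner-gray over 12 cells = 5523  → 27.4441
row 7: Σ corner-gray over 12 cells = 6708  → 33.3324
row 8: Σ corner-gray over 12 cells = 6263  → 31.1212
Σ rows: total corner-gray = 52921  → 262.9673 mm³


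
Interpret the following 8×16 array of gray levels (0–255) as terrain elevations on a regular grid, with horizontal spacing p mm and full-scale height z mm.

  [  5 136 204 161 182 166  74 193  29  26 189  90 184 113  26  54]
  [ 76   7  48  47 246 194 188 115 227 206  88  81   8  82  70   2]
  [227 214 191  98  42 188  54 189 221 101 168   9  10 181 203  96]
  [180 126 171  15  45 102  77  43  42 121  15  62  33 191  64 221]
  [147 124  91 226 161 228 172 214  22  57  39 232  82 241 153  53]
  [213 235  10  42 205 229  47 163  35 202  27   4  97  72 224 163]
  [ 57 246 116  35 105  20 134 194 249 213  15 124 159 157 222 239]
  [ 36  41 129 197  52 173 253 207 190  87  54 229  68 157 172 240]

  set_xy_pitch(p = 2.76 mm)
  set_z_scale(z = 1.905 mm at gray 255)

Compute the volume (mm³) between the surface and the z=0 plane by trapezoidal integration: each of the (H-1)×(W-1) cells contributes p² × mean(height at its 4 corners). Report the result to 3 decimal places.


740.814

height_mm = gray/255 × 1.905; cell vol = 2.76² × mean(4 corners)
unit = 2.76² × 1.905 / (4×255) = 0.014227 mm³ per gray-sum
row 0: Σ corner-gray over 15 cells = 6897  → 98.1235
row 1: Σ corner-gray over 15 cells = 7353  → 104.6110
row 2: Σ corner-gray over 15 cells = 6676  → 94.9794
row 3: Σ corner-gray over 15 cells = 6899  → 98.1520
row 4: Σ corner-gray over 15 cells = 7844  → 111.5965
row 5: Σ corner-gray over 15 cells = 7834  → 111.4542
row 6: Σ corner-gray over 15 cells = 8568  → 121.8968
Σ rows: total corner-gray = 52071  → 740.8135 mm³


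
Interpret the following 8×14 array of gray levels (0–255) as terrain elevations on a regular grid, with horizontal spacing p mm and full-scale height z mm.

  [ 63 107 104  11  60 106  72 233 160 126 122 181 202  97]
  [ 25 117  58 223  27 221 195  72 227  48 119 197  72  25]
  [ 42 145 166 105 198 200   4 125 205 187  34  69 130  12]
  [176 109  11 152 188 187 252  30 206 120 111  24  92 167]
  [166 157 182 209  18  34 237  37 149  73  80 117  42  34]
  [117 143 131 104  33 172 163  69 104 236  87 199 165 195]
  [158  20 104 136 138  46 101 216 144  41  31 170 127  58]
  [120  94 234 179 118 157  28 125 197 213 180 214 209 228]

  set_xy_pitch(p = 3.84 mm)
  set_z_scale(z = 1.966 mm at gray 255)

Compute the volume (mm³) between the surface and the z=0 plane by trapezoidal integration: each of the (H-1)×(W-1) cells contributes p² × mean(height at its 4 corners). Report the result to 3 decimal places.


1281.408

height_mm = gray/255 × 1.966; cell vol = 3.84² × mean(4 corners)
unit = 3.84² × 1.966 / (4×255) = 0.0284214 mm³ per gray-sum
row 0: Σ corner-gray over 13 cells = 6330  → 179.9076
row 1: Σ corner-gray over 13 cells = 6392  → 181.6697
row 2: Σ corner-gray over 13 cells = 6497  → 184.6540
row 3: Σ corner-gray over 13 cells = 6177  → 175.5591
row 4: Σ corner-gray over 13 cells = 6394  → 181.7266
row 5: Σ corner-gray over 13 cells = 6288  → 178.7139
row 6: Σ corner-gray over 13 cells = 7008  → 199.1773
Σ rows: total corner-gray = 45086  → 1281.4082 mm³


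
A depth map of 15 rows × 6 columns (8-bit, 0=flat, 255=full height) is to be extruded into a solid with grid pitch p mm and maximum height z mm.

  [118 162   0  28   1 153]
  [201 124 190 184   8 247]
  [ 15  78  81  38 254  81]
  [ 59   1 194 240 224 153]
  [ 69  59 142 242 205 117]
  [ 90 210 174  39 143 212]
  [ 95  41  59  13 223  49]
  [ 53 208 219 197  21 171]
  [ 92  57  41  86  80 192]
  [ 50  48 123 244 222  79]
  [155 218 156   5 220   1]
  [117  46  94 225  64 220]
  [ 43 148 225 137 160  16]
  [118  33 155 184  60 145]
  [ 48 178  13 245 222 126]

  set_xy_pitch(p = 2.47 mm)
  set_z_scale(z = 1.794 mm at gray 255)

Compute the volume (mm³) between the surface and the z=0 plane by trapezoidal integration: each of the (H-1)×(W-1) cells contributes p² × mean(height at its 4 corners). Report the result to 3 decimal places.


height_mm = gray/255 × 1.794; cell vol = 2.47² × mean(4 corners)
unit = 2.47² × 1.794 / (4×255) = 0.0107304 mm³ per gray-sum
row 0: Σ corner-gray over 5 cells = 2113  → 22.6733
row 1: Σ corner-gray over 5 cells = 2458  → 26.3753
row 2: Σ corner-gray over 5 cells = 2528  → 27.1265
row 3: Σ corner-gray over 5 cells = 3012  → 32.3200
row 4: Σ corner-gray over 5 cells = 2916  → 31.2899
row 5: Σ corner-gray over 5 cells = 2250  → 24.1434
row 6: Σ corner-gray over 5 cells = 2330  → 25.0018
row 7: Σ corner-gray over 5 cells = 2326  → 24.9589
row 8: Σ corner-gray over 5 cells = 2215  → 23.7679
row 9: Σ corner-gray over 5 cells = 2757  → 29.5837
row 10: Σ corner-gray over 5 cells = 2549  → 27.3518
row 11: Σ corner-gray over 5 cells = 2594  → 27.8347
row 12: Σ corner-gray over 5 cells = 2526  → 27.1050
row 13: Σ corner-gray over 5 cells = 2617  → 28.0815
Σ rows: total corner-gray = 35191  → 377.6137 mm³

377.614


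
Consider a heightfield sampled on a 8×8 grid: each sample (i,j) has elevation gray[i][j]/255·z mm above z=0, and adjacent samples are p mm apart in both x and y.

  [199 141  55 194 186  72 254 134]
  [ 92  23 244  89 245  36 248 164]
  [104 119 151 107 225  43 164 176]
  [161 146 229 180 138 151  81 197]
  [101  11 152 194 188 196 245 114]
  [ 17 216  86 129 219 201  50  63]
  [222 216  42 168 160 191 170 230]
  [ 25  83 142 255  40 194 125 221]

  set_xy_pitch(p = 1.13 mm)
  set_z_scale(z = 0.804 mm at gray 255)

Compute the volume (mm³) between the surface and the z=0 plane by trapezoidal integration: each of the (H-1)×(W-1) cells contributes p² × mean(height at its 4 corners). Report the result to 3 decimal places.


29.344

height_mm = gray/255 × 0.804; cell vol = 1.13² × mean(4 corners)
unit = 1.13² × 0.804 / (4×255) = 0.0010065 mm³ per gray-sum
row 0: Σ corner-gray over 7 cells = 4163  → 4.1900
row 1: Σ corner-gray over 7 cells = 3924  → 3.9495
row 2: Σ corner-gray over 7 cells = 4106  → 4.1327
row 3: Σ corner-gray over 7 cells = 4395  → 4.4236
row 4: Σ corner-gray over 7 cells = 4069  → 4.0954
row 5: Σ corner-gray over 7 cells = 4228  → 4.2555
row 6: Σ corner-gray over 7 cells = 4270  → 4.2977
Σ rows: total corner-gray = 29155  → 29.3444 mm³


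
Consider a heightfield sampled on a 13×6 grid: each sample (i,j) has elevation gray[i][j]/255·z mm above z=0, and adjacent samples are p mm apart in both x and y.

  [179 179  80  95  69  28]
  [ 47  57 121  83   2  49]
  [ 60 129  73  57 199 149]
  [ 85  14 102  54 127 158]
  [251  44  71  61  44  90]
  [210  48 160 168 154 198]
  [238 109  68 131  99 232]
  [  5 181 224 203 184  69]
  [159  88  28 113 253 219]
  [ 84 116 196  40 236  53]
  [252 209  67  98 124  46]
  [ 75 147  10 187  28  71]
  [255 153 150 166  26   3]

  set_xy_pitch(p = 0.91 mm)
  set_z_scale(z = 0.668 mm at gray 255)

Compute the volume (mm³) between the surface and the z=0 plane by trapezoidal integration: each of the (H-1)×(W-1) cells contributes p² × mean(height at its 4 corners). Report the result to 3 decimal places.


height_mm = gray/255 × 0.668; cell vol = 0.91² × mean(4 corners)
unit = 0.91² × 0.668 / (4×255) = 0.000542324 mm³ per gray-sum
row 0: Σ corner-gray over 5 cells = 1675  → 0.9084
row 1: Σ corner-gray over 5 cells = 1747  → 0.9474
row 2: Σ corner-gray over 5 cells = 1962  → 1.0640
row 3: Σ corner-gray over 5 cells = 1618  → 0.8775
row 4: Σ corner-gray over 5 cells = 2249  → 1.2197
row 5: Σ corner-gray over 5 cells = 2752  → 1.4925
row 6: Σ corner-gray over 5 cells = 2942  → 1.5955
row 7: Σ corner-gray over 5 cells = 3000  → 1.6270
row 8: Σ corner-gray over 5 cells = 2655  → 1.4399
row 9: Σ corner-gray over 5 cells = 2607  → 1.4138
row 10: Σ corner-gray over 5 cells = 2184  → 1.1844
row 11: Σ corner-gray over 5 cells = 2138  → 1.1595
Σ rows: total corner-gray = 27529  → 14.9296 mm³

14.930


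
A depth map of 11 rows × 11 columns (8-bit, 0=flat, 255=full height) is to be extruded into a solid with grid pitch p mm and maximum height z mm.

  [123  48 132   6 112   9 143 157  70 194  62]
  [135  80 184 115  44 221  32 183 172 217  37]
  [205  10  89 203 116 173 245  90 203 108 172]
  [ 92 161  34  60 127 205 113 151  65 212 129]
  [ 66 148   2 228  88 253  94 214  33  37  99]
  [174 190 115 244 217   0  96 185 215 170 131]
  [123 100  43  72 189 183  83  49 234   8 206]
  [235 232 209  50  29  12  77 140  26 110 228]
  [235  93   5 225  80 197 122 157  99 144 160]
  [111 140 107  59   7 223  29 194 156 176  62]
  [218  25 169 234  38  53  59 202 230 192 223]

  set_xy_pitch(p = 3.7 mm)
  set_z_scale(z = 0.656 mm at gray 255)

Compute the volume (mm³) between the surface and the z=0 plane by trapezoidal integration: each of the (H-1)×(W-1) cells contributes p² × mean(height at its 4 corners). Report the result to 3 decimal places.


447.060

height_mm = gray/255 × 0.656; cell vol = 3.7² × mean(4 corners)
unit = 3.7² × 0.656 / (4×255) = 0.00880455 mm³ per gray-sum
row 0: Σ corner-gray over 10 cells = 4595  → 40.4569
row 1: Σ corner-gray over 10 cells = 5519  → 48.5923
row 2: Σ corner-gray over 10 cells = 5328  → 46.9106
row 3: Σ corner-gray over 10 cells = 4836  → 42.5788
row 4: Σ corner-gray over 10 cells = 5528  → 48.6715
row 5: Σ corner-gray over 10 cells = 5420  → 47.7207
row 6: Σ corner-gray over 10 cells = 4484  → 39.4796
row 7: Σ corner-gray over 10 cells = 4872  → 42.8958
row 8: Σ corner-gray over 10 cells = 4994  → 43.9699
row 9: Σ corner-gray over 10 cells = 5200  → 45.7837
Σ rows: total corner-gray = 50776  → 447.0598 mm³


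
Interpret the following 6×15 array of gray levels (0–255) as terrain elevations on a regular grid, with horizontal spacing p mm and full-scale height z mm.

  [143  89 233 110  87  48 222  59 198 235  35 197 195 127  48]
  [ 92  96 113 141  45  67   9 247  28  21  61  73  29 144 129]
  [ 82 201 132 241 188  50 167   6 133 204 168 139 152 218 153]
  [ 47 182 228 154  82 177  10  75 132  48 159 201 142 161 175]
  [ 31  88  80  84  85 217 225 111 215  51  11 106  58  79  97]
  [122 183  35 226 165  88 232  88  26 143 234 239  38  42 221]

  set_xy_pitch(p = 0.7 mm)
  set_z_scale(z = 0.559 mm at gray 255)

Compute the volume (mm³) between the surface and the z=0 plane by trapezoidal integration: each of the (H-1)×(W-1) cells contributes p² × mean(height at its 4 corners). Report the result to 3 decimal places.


height_mm = gray/255 × 0.559; cell vol = 0.7² × mean(4 corners)
unit = 0.7² × 0.559 / (4×255) = 0.000268539 mm³ per gray-sum
row 0: Σ corner-gray over 14 cells = 6230  → 1.6730
row 1: Σ corner-gray over 14 cells = 6602  → 1.7729
row 2: Σ corner-gray over 14 cells = 7957  → 2.1368
row 3: Σ corner-gray over 14 cells = 6672  → 1.7917
row 4: Σ corner-gray over 14 cells = 6769  → 1.8177
Σ rows: total corner-gray = 34230  → 9.1921 mm³

9.192


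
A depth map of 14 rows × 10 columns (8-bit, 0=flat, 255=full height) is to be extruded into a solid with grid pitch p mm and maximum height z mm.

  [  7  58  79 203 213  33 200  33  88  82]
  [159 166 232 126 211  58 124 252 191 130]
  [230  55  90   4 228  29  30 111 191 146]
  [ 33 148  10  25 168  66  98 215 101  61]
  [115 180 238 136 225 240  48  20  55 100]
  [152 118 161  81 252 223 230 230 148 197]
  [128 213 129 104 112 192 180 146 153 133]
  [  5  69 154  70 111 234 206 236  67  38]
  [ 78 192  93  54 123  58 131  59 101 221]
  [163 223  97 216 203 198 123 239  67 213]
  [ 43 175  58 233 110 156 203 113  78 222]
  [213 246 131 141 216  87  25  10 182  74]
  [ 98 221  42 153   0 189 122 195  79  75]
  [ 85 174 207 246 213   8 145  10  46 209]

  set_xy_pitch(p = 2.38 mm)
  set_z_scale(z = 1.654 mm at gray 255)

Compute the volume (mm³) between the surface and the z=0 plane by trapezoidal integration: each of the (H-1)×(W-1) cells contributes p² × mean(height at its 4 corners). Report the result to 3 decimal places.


height_mm = gray/255 × 1.654; cell vol = 2.38² × mean(4 corners)
unit = 2.38² × 1.654 / (4×255) = 0.00918521 mm³ per gray-sum
row 0: Σ corner-gray over 9 cells = 4912  → 45.1178
row 1: Σ corner-gray over 9 cells = 4861  → 44.6493
row 2: Σ corner-gray over 9 cells = 3608  → 33.1402
row 3: Σ corner-gray over 9 cells = 4255  → 39.0831
row 4: Σ corner-gray over 9 cells = 5734  → 52.6680
row 5: Σ corner-gray over 9 cells = 5954  → 54.6888
row 6: Σ corner-gray over 9 cells = 5056  → 46.4404
row 7: Σ corner-gray over 9 cells = 4258  → 39.1106
row 8: Σ corner-gray over 9 cells = 5029  → 46.1924
row 9: Σ corner-gray over 9 cells = 5625  → 51.6668
row 10: Σ corner-gray over 9 cells = 4880  → 44.8238
row 11: Σ corner-gray over 9 cells = 4538  → 41.6825
row 12: Σ corner-gray over 9 cells = 4567  → 41.9489
Σ rows: total corner-gray = 63277  → 581.2127 mm³

581.213


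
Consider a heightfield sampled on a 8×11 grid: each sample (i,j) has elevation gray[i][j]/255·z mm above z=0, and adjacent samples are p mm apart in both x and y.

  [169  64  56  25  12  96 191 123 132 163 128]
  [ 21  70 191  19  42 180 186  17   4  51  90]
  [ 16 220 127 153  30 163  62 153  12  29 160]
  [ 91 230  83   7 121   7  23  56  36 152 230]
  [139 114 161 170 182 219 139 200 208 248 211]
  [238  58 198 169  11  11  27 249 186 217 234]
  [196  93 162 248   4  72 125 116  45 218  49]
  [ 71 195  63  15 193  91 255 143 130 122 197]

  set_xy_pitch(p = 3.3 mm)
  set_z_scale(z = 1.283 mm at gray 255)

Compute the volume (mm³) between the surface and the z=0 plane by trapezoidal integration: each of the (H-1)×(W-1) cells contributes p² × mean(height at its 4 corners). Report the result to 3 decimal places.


height_mm = gray/255 × 1.283; cell vol = 3.3² × mean(4 corners)
unit = 3.3² × 1.283 / (4×255) = 0.0136979 mm³ per gray-sum
row 0: Σ corner-gray over 10 cells = 3652  → 50.0248
row 1: Σ corner-gray over 10 cells = 3705  → 50.7508
row 2: Σ corner-gray over 10 cells = 3825  → 52.3945
row 3: Σ corner-gray over 10 cells = 5383  → 73.7359
row 4: Σ corner-gray over 10 cells = 6356  → 87.0639
row 5: Σ corner-gray over 10 cells = 5135  → 70.3388
row 6: Σ corner-gray over 10 cells = 5093  → 69.7635
Σ rows: total corner-gray = 33149  → 454.0721 mm³

454.072


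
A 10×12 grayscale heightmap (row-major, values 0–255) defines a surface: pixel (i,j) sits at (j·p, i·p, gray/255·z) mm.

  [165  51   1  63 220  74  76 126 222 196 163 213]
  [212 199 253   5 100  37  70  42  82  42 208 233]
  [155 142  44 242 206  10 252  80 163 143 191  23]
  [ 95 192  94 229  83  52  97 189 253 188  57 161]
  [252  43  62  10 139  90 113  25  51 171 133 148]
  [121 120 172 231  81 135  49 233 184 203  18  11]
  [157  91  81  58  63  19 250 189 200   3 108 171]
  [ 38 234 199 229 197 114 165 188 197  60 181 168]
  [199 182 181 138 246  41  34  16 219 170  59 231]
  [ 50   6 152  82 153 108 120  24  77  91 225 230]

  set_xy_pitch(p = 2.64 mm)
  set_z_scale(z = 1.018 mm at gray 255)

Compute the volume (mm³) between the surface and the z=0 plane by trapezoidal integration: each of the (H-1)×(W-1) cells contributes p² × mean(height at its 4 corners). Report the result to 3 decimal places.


height_mm = gray/255 × 1.018; cell vol = 2.64² × mean(4 corners)
unit = 2.64² × 1.018 / (4×255) = 0.00695593 mm³ per gray-sum
row 0: Σ corner-gray over 11 cells = 5283  → 36.7482
row 1: Σ corner-gray over 11 cells = 5645  → 39.2662
row 2: Σ corner-gray over 11 cells = 6248  → 43.4607
row 3: Σ corner-gray over 11 cells = 5198  → 36.1569
row 4: Σ corner-gray over 11 cells = 5058  → 35.1831
row 5: Σ corner-gray over 11 cells = 5436  → 37.8125
row 6: Σ corner-gray over 11 cells = 6186  → 43.0294
row 7: Σ corner-gray over 11 cells = 6736  → 46.8552
row 8: Σ corner-gray over 11 cells = 5358  → 37.2699
Σ rows: total corner-gray = 51148  → 355.7821 mm³

355.782


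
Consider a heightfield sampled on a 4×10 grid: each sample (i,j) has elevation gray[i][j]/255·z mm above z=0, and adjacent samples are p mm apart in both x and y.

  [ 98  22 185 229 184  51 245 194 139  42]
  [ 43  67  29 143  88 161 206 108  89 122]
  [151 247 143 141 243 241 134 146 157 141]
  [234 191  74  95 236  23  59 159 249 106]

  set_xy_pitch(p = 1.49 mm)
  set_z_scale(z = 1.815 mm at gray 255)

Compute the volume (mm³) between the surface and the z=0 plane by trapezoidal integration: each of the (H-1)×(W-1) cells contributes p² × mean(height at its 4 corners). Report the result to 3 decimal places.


60.979

height_mm = gray/255 × 1.815; cell vol = 1.49² × mean(4 corners)
unit = 1.49² × 1.815 / (4×255) = 0.00395047 mm³ per gray-sum
row 0: Σ corner-gray over 9 cells = 4585  → 18.1129
row 1: Σ corner-gray over 9 cells = 5143  → 20.3173
row 2: Σ corner-gray over 9 cells = 5708  → 22.5493
Σ rows: total corner-gray = 15436  → 60.9795 mm³


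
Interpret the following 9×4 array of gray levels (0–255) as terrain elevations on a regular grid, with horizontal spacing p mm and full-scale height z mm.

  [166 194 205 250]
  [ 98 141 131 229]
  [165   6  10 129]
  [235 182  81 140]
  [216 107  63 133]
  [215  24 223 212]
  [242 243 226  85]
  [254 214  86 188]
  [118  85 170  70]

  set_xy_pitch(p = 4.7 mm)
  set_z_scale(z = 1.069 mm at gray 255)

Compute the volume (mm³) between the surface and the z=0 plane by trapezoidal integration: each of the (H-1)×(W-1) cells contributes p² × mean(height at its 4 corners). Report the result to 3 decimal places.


322.774

height_mm = gray/255 × 1.069; cell vol = 4.7² × mean(4 corners)
unit = 4.7² × 1.069 / (4×255) = 0.0231512 mm³ per gray-sum
row 0: Σ corner-gray over 3 cells = 2085  → 48.2702
row 1: Σ corner-gray over 3 cells = 1197  → 27.7120
row 2: Σ corner-gray over 3 cells = 1227  → 28.4065
row 3: Σ corner-gray over 3 cells = 1590  → 36.8104
row 4: Σ corner-gray over 3 cells = 1610  → 37.2734
row 5: Σ corner-gray over 3 cells = 2186  → 50.6085
row 6: Σ corner-gray over 3 cells = 2307  → 53.4098
row 7: Σ corner-gray over 3 cells = 1740  → 40.2831
Σ rows: total corner-gray = 13942  → 322.7738 mm³


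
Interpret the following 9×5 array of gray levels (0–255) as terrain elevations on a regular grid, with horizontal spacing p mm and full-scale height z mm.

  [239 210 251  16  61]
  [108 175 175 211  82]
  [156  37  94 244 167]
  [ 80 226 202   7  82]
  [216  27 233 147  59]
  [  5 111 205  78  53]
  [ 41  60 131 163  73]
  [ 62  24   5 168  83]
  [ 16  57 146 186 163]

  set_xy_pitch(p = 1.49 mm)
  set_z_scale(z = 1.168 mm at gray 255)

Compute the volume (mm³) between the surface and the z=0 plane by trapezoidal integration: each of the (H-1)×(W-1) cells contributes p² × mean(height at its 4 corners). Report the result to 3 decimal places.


height_mm = gray/255 × 1.168; cell vol = 1.49² × mean(4 corners)
unit = 1.49² × 1.168 / (4×255) = 0.00254223 mm³ per gray-sum
row 0: Σ corner-gray over 4 cells = 2566  → 6.5234
row 1: Σ corner-gray over 4 cells = 2385  → 6.0632
row 2: Σ corner-gray over 4 cells = 2105  → 5.3514
row 3: Σ corner-gray over 4 cells = 2121  → 5.3921
row 4: Σ corner-gray over 4 cells = 1935  → 4.9192
row 5: Σ corner-gray over 4 cells = 1668  → 4.2404
row 6: Σ corner-gray over 4 cells = 1361  → 3.4600
row 7: Σ corner-gray over 4 cells = 1496  → 3.8032
Σ rows: total corner-gray = 15637  → 39.7529 mm³

39.753


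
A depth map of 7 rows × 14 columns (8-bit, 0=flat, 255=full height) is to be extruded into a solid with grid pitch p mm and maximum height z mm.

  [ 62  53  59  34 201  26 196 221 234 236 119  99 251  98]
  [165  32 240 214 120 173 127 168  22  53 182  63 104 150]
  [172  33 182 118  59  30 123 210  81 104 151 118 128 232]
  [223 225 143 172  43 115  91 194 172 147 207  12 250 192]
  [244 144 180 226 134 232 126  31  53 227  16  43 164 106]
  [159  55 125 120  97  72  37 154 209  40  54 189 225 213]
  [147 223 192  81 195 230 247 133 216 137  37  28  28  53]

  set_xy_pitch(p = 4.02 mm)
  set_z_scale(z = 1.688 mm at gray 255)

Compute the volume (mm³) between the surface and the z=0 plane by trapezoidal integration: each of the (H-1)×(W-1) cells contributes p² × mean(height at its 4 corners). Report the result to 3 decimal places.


1103.452

height_mm = gray/255 × 1.688; cell vol = 4.02² × mean(4 corners)
unit = 4.02² × 1.688 / (4×255) = 0.0267439 mm³ per gray-sum
row 0: Σ corner-gray over 13 cells = 6929  → 185.3083
row 1: Σ corner-gray over 13 cells = 6389  → 170.8666
row 2: Σ corner-gray over 13 cells = 7035  → 188.1432
row 3: Σ corner-gray over 13 cells = 7459  → 199.4826
row 4: Σ corner-gray over 13 cells = 6628  → 177.2584
row 5: Σ corner-gray over 13 cells = 6820  → 182.3932
Σ rows: total corner-gray = 41260  → 1103.4524 mm³


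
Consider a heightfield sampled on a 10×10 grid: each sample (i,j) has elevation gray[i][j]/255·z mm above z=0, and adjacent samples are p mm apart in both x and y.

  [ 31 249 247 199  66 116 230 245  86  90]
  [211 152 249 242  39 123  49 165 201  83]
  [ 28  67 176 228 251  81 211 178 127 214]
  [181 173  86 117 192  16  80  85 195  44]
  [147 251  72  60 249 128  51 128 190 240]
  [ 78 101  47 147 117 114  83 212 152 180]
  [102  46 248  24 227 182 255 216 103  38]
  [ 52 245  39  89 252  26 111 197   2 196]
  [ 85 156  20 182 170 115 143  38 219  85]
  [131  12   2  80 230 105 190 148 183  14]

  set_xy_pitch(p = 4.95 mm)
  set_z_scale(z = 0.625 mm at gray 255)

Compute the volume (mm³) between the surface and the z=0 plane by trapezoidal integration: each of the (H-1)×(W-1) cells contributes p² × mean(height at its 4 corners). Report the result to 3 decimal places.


height_mm = gray/255 × 0.625; cell vol = 4.95² × mean(4 corners)
unit = 4.95² × 0.625 / (4×255) = 0.0150138 mm³ per gray-sum
row 0: Σ corner-gray over 9 cells = 5731  → 86.0440
row 1: Σ corner-gray over 9 cells = 5614  → 84.2874
row 2: Σ corner-gray over 9 cells = 4993  → 74.9638
row 3: Σ corner-gray over 9 cells = 4758  → 71.4356
row 4: Σ corner-gray over 9 cells = 4849  → 72.8019
row 5: Σ corner-gray over 9 cells = 4946  → 74.2582
row 6: Σ corner-gray over 9 cells = 4912  → 73.7477
row 7: Σ corner-gray over 9 cells = 4426  → 66.4510
row 8: Σ corner-gray over 9 cells = 4301  → 64.5743
Σ rows: total corner-gray = 44530  → 668.5639 mm³

668.564
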